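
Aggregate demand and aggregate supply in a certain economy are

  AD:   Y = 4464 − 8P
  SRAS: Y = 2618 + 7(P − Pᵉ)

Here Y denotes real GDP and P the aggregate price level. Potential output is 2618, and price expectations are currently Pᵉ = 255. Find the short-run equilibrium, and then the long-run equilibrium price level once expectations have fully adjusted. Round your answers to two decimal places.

Short run: with Pᵉ = 255, SRAS is Y = 833 + 7P. Setting AD = SRAS gives 3631 = 15P, so P = 242.07 and Y = 4464 − 8P = 2527.47.
Output 2527.47 is below potential 2618, so over time expected prices fall and SRAS shifts right until Y returns to 2618.
Long run: Y = 2618 on the AD curve gives 2618 = 4464 − 8P, so P = 230.75.

Short run: P = 242.07, Y = 2527.47. Long run: P = 230.75.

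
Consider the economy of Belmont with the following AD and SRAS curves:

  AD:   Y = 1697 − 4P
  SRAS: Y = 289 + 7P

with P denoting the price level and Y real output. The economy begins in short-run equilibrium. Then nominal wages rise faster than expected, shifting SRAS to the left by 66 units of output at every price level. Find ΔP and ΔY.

This is a negative supply shock: SRAS shifts left.
New SRAS: Y = 223 + 7P.
Set AD = SRAS: 1697 − 4P = 223 + 7P, so 1474 = 11P and P = 134.
Y = 1697 − 4·134 = 1161.
Initially P = 128, Y = 1185, so ΔP = +6 and ΔY = -24.

ΔP = +6, ΔY = -24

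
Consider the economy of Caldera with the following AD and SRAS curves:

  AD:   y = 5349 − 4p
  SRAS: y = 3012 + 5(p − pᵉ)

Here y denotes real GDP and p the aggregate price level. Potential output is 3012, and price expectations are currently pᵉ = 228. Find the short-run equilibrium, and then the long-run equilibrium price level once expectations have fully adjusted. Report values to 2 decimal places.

Short run: p = 386.33, y = 3803.67. Long run: p = 584.25.

Short run: with pᵉ = 228, SRAS is y = 1872 + 5p. Setting AD = SRAS gives 3477 = 9p, so p = 386.33 and y = 5349 − 4p = 3803.67.
Output 3803.67 is above potential 3012, so over time expected prices rise and SRAS shifts left until y returns to 3012.
Long run: y = 3012 on the AD curve gives 3012 = 5349 − 4p, so p = 584.25.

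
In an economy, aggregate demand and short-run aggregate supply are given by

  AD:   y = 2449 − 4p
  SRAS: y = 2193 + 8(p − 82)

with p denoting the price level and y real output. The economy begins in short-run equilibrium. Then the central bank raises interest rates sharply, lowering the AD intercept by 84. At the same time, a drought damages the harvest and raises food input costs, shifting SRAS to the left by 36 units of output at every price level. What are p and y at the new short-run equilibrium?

After both shocks: AD is y = 2365 − 4p and SRAS is y = 1501 + 8p.
Setting them equal: 864 = 12p, so p = 72.
y = 2365 − 4·72 = 2077.

p = 72, y = 2077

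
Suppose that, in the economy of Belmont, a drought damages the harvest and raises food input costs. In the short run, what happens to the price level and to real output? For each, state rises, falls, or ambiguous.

This is an adverse supply shock: SRAS shifts left.
Moving along the downward-sloping AD curve, P rises and Y falls.

Price level: rises; output: falls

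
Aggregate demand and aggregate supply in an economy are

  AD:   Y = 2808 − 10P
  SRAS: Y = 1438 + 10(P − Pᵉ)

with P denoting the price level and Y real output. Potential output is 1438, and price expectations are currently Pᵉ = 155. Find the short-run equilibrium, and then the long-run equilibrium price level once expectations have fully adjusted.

Short run: P = 146, Y = 1348. Long run: P = 137.

Short run: with Pᵉ = 155, SRAS is Y = 10P − 112. Setting AD = SRAS gives 2920 = 20P, so P = 146 and Y = 2808 − 10·146 = 1348.
Output 1348 is below potential 1438, so over time expected prices fall and SRAS shifts right until Y returns to 1438.
Long run: Y = 1438 on the AD curve gives 1438 = 2808 − 10P, so P = 137.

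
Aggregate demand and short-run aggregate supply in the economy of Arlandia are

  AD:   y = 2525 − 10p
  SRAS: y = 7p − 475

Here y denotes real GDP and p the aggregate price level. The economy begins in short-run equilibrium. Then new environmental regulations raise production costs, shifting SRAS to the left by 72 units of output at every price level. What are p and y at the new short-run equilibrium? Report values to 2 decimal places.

This is a negative supply shock: SRAS shifts left.
New SRAS: y = 7p − 547.
Set AD = SRAS: 2525 − 10p = 7p − 547, so 3072 = 17p and p = 180.71.
Substituting into AD, y = 717.94.

p = 180.71, y = 717.94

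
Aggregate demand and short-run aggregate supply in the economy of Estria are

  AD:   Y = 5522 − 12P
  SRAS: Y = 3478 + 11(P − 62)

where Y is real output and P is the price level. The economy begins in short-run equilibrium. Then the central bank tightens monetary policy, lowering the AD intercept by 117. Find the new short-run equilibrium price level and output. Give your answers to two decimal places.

This is a negative demand shock: AD shifts left.
New AD: Y = 5405 − 12P.
SRAS can be written Y = 2796 + 11P.
Set AD = SRAS: 5405 − 12P = 2796 + 11P, so 2609 = 23P and P = 113.43.
Substituting into AD, Y = 4043.78.

P = 113.43, Y = 4043.78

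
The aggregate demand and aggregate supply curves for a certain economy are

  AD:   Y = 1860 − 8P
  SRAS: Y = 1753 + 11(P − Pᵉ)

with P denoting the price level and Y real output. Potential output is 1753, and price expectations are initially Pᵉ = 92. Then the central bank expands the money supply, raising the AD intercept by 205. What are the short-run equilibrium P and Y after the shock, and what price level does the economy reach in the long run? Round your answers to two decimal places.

Short run: P = 69.68, Y = 1507.53. Long run: P = 39.00.

AD shifts right: new AD is Y = 2065 − 8P. With Pᵉ = 92, SRAS is Y = 741 + 11P.
Short run: 2065 − 8P = 741 + 11P gives 1324 = 19P, so P = 69.68 and Y = 2065 − 8P = 1507.53.
Y = 1507.53 is below potential 1753; expectations adjust and SRAS shifts right until Y = 1753.
Long run: on the new AD curve, 1753 = 2065 − 8P gives P = 39.00.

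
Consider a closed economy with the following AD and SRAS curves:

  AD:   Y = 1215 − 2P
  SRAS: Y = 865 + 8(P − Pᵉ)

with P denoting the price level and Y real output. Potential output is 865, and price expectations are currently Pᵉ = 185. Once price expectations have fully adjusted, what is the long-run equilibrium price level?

Long-run P = 175

Short run: with Pᵉ = 185, SRAS is Y = 8P − 615. Setting AD = SRAS gives 1830 = 10P, so P = 183 and Y = 1215 − 2·183 = 849.
Output 849 is below potential 865, so over time expected prices fall and SRAS shifts right until Y returns to 865.
Long run: Y = 865 on the AD curve gives 865 = 1215 − 2P, so P = 175.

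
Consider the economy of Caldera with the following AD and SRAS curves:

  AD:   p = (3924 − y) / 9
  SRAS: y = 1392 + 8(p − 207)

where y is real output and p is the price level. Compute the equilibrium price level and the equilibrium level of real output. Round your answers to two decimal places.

p = 246.35, y = 1706.82

Write SRAS as y = 1392 + 8p − 1656 = 8p − 264.
Rearrange AD to y = 3924 − 9p.
Set AD = SRAS: 3924 − 9p = 8p − 264, so 4188 = 17p and p = 246.35.
Substituting into AD, y = 3924 − 9p = 1706.82.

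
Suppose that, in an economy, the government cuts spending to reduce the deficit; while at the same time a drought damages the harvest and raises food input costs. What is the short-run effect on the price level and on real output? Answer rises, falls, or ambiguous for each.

The first event is a negative demand shock: AD shifts left, which by itself pushes P down and Y down.
The second is an adverse supply shock: SRAS shifts left, which by itself pushes P up and Y down.
The two shocks push P in opposite directions, so the effect on P is ambiguous. Both shocks push Y down, so Y falls.

Price level: ambiguous; output: falls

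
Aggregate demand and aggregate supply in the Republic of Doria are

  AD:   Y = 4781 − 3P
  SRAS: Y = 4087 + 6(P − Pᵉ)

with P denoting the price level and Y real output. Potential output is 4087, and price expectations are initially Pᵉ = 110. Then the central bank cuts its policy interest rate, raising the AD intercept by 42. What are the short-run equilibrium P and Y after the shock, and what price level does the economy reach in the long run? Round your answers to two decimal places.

AD shifts right: new AD is Y = 4823 − 3P. With Pᵉ = 110, SRAS is Y = 3427 + 6P.
Short run: 4823 − 3P = 3427 + 6P gives 1396 = 9P, so P = 155.11 and Y = 4823 − 3P = 4357.67.
Y = 4357.67 is above potential 4087; expectations adjust and SRAS shifts left until Y = 4087.
Long run: on the new AD curve, 4087 = 4823 − 3P gives P = 245.33.

Short run: P = 155.11, Y = 4357.67. Long run: P = 245.33.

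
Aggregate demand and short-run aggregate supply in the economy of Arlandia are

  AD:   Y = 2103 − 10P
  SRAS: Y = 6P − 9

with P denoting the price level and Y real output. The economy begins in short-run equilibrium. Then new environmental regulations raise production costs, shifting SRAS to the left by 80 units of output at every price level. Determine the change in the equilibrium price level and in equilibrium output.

This is a negative supply shock: SRAS shifts left.
New SRAS: Y = 6P − 89.
Set AD = SRAS: 2103 − 10P = 6P − 89, so 2192 = 16P and P = 137.
Y = 2103 − 10·137 = 733.
Initially P = 132, Y = 783, so ΔP = +5 and ΔY = -50.

ΔP = +5, ΔY = -50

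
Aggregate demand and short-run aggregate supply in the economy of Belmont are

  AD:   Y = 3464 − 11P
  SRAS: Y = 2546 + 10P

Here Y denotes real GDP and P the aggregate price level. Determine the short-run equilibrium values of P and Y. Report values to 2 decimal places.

P = 43.71, Y = 2983.14

Set AD = SRAS: 3464 − 11P = 2546 + 10P, so 918 = 21P and P = 43.71.
Substituting into AD, Y = 3464 − 11P = 2983.14.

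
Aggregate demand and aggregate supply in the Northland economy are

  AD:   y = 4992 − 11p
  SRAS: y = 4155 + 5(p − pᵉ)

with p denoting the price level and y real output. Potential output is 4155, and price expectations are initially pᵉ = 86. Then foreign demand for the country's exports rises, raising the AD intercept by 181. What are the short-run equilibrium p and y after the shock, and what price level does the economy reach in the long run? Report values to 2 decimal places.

AD shifts right: new AD is y = 5173 − 11p. With pᵉ = 86, SRAS is y = 3725 + 5p.
Short run: 5173 − 11p = 3725 + 5p gives 1448 = 16p, so p = 90.50 and y = 5173 − 11p = 4177.50.
y = 4177.50 is above potential 4155; expectations adjust and SRAS shifts left until y = 4155.
Long run: on the new AD curve, 4155 = 5173 − 11p gives p = 92.55.

Short run: p = 90.50, y = 4177.50. Long run: p = 92.55.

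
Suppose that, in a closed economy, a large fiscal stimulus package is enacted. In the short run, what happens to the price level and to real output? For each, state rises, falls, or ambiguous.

This is a positive demand shock: AD shifts right.
Moving along the upward-sloping SRAS curve, P rises and Y rises.

Price level: rises; output: rises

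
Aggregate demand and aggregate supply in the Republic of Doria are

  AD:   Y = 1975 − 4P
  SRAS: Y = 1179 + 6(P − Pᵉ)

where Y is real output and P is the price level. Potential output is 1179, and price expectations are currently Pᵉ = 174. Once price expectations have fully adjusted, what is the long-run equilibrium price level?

Short run: with Pᵉ = 174, SRAS is Y = 135 + 6P. Setting AD = SRAS gives 1840 = 10P, so P = 184 and Y = 1975 − 4·184 = 1239.
Output 1239 is above potential 1179, so over time expected prices rise and SRAS shifts left until Y returns to 1179.
Long run: Y = 1179 on the AD curve gives 1179 = 1975 − 4P, so P = 199.

Long-run P = 199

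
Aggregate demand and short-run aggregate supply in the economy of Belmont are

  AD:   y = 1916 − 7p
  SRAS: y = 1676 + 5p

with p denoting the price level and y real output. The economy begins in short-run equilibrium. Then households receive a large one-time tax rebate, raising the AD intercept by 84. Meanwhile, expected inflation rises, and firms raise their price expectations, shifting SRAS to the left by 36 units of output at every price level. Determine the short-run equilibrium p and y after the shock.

After both shocks: AD is y = 2000 − 7p and SRAS is y = 1640 + 5p.
Setting them equal: 360 = 12p, so p = 30.
y = 2000 − 7·30 = 1790.

p = 30, y = 1790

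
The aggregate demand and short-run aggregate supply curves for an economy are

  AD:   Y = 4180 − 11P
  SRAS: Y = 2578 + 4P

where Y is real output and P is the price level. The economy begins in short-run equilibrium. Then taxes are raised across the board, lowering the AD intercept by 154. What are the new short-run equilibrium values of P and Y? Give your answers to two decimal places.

This is a negative demand shock: AD shifts left.
New AD: Y = 4026 − 11P.
Set AD = SRAS: 4026 − 11P = 2578 + 4P, so 1448 = 15P and P = 96.53.
Substituting into AD, Y = 2964.13.

P = 96.53, Y = 2964.13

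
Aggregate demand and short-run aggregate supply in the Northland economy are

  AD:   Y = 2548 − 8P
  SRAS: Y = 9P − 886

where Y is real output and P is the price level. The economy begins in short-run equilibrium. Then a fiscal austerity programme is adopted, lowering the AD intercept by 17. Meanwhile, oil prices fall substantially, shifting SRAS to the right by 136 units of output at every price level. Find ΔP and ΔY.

ΔP = -9, ΔY = +55

After both shocks: AD is Y = 2531 − 8P and SRAS is Y = 9P − 750.
Setting them equal: 3281 = 17P, so P = 193.
Y = 2531 − 8·193 = 987.
Initially P = 202, Y = 932, so ΔP = -9 and ΔY = +55.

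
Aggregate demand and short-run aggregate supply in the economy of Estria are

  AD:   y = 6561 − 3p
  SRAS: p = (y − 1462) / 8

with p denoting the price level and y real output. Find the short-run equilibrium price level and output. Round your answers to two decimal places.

p = 463.55, y = 5170.36

Rearrange SRAS to y = 1462 + 8p.
Set AD = SRAS: 6561 − 3p = 1462 + 8p, so 5099 = 11p and p = 463.55.
Substituting into AD, y = 6561 − 3p = 5170.36.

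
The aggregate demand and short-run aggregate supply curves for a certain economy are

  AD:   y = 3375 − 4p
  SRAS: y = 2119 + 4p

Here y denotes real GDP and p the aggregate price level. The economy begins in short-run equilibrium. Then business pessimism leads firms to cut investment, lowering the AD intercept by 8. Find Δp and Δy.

This is a negative demand shock: AD shifts left.
New AD: y = 3367 − 4p.
Set AD = SRAS: 3367 − 4p = 2119 + 4p, so 1248 = 8p and p = 156.
y = 3367 − 4·156 = 2743.
Initially p = 157, y = 2747, so Δp = -1 and Δy = -4.

Δp = -1, Δy = -4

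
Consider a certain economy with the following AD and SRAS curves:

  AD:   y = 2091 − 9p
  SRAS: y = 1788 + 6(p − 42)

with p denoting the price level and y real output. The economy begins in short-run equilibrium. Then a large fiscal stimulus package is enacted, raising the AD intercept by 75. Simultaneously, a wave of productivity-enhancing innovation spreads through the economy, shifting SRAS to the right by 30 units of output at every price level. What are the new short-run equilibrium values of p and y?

p = 40, y = 1806

After both shocks: AD is y = 2166 − 9p and SRAS is y = 1566 + 6p.
Setting them equal: 600 = 15p, so p = 40.
y = 2166 − 9·40 = 1806.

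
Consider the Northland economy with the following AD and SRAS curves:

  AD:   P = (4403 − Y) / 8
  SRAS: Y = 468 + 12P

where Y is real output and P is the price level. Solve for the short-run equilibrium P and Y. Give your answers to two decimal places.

P = 196.75, Y = 2829.00

Rearrange AD to Y = 4403 − 8P.
Set AD = SRAS: 4403 − 8P = 468 + 12P, so 3935 = 20P and P = 196.75.
Substituting into AD, Y = 4403 − 8P = 2829.00.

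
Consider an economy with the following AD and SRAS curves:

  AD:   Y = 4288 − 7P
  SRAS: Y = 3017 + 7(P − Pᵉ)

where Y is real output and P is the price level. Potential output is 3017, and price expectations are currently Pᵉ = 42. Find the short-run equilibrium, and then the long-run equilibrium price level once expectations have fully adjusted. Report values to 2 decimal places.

Short run: P = 111.79, Y = 3505.50. Long run: P = 181.57.

Short run: with Pᵉ = 42, SRAS is Y = 2723 + 7P. Setting AD = SRAS gives 1565 = 14P, so P = 111.79 and Y = 4288 − 7P = 3505.50.
Output 3505.50 is above potential 3017, so over time expected prices rise and SRAS shifts left until Y returns to 3017.
Long run: Y = 3017 on the AD curve gives 3017 = 4288 − 7P, so P = 181.57.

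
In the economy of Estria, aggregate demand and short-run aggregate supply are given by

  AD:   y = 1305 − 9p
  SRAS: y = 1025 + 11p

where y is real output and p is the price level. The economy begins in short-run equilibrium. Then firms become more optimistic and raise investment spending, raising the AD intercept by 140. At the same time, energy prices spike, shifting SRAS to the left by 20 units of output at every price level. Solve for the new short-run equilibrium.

After both shocks: AD is y = 1445 − 9p and SRAS is y = 1005 + 11p.
Setting them equal: 440 = 20p, so p = 22.
y = 1445 − 9·22 = 1247.

p = 22, y = 1247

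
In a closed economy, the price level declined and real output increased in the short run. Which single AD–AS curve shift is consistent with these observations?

SRAS shifted right

P fell and Y rose. An AD shift moves P and Y in the same direction; an SRAS shift moves them in opposite directions.
Here P and Y moved in opposite directions, so the SRAS curve shifted.
Since Y rose, SRAS shifted right.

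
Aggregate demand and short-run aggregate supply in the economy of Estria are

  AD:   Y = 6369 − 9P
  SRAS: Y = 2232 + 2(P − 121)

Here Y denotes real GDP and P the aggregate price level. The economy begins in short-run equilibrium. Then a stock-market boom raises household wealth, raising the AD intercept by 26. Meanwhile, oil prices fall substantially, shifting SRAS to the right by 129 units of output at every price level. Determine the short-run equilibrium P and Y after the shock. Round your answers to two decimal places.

P = 388.73, Y = 2896.45

After both shocks: AD is Y = 6395 − 9P and SRAS is Y = 2119 + 2P.
Setting them equal: 4276 = 11P, so P = 388.73.
Substituting into AD, Y = 2896.45.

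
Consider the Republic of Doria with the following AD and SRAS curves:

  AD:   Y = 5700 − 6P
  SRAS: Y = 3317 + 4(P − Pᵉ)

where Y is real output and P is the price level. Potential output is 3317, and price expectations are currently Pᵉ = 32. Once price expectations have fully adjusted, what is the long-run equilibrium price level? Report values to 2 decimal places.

Long-run P = 397.17

Short run: with Pᵉ = 32, SRAS is Y = 3189 + 4P. Setting AD = SRAS gives 2511 = 10P, so P = 251.10 and Y = 5700 − 6P = 4193.40.
Output 4193.40 is above potential 3317, so over time expected prices rise and SRAS shifts left until Y returns to 3317.
Long run: Y = 3317 on the AD curve gives 3317 = 5700 − 6P, so P = 397.17.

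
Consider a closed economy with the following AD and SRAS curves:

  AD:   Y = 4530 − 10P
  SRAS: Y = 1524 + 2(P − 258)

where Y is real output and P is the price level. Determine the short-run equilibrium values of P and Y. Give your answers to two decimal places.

Write SRAS as Y = 1524 + 2P − 516 = 1008 + 2P.
Set AD = SRAS: 4530 − 10P = 1008 + 2P, so 3522 = 12P and P = 293.50.
Substituting into AD, Y = 4530 − 10P = 1595.00.

P = 293.50, Y = 1595.00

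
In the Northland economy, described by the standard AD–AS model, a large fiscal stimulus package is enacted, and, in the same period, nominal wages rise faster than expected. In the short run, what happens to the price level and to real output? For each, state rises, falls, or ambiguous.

The first event is a positive demand shock: AD shifts right, which by itself pushes P up and Y up.
The second is an adverse supply shock: SRAS shifts left, which by itself pushes P up and Y down.
Both shocks push P up, so P rises. The two shocks push Y in opposite directions, so the effect on Y is ambiguous.

Price level: rises; output: ambiguous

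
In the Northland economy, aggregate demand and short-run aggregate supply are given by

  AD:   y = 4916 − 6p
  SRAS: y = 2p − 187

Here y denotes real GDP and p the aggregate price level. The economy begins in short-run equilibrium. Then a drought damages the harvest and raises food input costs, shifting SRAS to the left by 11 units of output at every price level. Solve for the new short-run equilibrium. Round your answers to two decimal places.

This is a negative supply shock: SRAS shifts left.
New SRAS: y = 2p − 198.
Set AD = SRAS: 4916 − 6p = 2p − 198, so 5114 = 8p and p = 639.25.
Substituting into AD, y = 1080.50.

p = 639.25, y = 1080.50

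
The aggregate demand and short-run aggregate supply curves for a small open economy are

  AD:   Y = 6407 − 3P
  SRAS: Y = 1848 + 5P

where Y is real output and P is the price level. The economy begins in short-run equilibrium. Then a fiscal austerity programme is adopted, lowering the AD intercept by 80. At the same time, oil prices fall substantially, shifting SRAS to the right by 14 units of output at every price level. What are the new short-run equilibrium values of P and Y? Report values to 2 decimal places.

P = 558.13, Y = 4652.63

After both shocks: AD is Y = 6327 − 3P and SRAS is Y = 1862 + 5P.
Setting them equal: 4465 = 8P, so P = 558.13.
Substituting into AD, Y = 4652.63.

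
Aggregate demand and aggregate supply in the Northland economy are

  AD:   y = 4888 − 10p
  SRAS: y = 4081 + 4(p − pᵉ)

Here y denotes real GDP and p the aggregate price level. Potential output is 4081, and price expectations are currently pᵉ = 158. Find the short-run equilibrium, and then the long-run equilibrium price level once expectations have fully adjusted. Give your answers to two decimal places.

Short run: p = 102.79, y = 3860.14. Long run: p = 80.70.

Short run: with pᵉ = 158, SRAS is y = 3449 + 4p. Setting AD = SRAS gives 1439 = 14p, so p = 102.79 and y = 4888 − 10p = 3860.14.
Output 3860.14 is below potential 4081, so over time expected prices fall and SRAS shifts right until y returns to 4081.
Long run: y = 4081 on the AD curve gives 4081 = 4888 − 10p, so p = 80.70.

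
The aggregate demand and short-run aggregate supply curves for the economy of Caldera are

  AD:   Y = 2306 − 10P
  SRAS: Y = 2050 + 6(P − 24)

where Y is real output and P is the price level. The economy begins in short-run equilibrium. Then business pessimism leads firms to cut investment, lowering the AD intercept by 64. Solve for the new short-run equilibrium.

This is a negative demand shock: AD shifts left.
New AD: Y = 2242 − 10P.
SRAS can be written Y = 1906 + 6P.
Set AD = SRAS: 2242 − 10P = 1906 + 6P, so 336 = 16P and P = 21.
Y = 2242 − 10·21 = 2032.

P = 21, Y = 2032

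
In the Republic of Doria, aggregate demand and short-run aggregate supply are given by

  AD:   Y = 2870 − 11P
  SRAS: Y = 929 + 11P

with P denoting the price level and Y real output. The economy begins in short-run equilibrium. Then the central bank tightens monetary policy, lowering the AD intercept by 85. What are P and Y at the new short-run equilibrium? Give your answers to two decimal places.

This is a negative demand shock: AD shifts left.
New AD: Y = 2785 − 11P.
Set AD = SRAS: 2785 − 11P = 929 + 11P, so 1856 = 22P and P = 84.36.
Substituting into AD, Y = 1857.00.

P = 84.36, Y = 1857.00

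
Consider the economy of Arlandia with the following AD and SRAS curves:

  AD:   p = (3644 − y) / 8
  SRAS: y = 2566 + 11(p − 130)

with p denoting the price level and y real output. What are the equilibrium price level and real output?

p = 132, y = 2588

Write SRAS as y = 2566 + 11p − 1430 = 1136 + 11p.
Rearrange AD to y = 3644 − 8p.
Set AD = SRAS: 3644 − 8p = 1136 + 11p, so 2508 = 19p and p = 132.
Then y = 3644 − 8·132 = 2588.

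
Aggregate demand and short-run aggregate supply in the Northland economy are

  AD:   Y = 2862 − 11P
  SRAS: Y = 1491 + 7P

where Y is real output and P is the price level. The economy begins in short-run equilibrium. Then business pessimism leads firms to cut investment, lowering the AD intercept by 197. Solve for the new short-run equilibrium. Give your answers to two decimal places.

This is a negative demand shock: AD shifts left.
New AD: Y = 2665 − 11P.
Set AD = SRAS: 2665 − 11P = 1491 + 7P, so 1174 = 18P and P = 65.22.
Substituting into AD, Y = 1947.56.

P = 65.22, Y = 1947.56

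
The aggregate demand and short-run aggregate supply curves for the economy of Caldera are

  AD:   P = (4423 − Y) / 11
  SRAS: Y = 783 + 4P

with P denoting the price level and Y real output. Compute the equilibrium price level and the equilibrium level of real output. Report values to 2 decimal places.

Rearrange AD to Y = 4423 − 11P.
Set AD = SRAS: 4423 − 11P = 783 + 4P, so 3640 = 15P and P = 242.67.
Substituting into AD, Y = 4423 − 11P = 1753.67.

P = 242.67, Y = 1753.67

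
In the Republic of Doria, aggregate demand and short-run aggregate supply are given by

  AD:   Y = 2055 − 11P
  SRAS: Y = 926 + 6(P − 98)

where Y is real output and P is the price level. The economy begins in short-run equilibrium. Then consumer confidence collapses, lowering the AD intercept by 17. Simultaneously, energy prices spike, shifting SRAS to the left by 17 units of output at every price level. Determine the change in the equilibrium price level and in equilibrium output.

After both shocks: AD is Y = 2038 − 11P and SRAS is Y = 321 + 6P.
Setting them equal: 1717 = 17P, so P = 101.
Y = 2038 − 11·101 = 927.
Initially P = 101, Y = 944, so ΔP = +0 and ΔY = -17.

ΔP = +0, ΔY = -17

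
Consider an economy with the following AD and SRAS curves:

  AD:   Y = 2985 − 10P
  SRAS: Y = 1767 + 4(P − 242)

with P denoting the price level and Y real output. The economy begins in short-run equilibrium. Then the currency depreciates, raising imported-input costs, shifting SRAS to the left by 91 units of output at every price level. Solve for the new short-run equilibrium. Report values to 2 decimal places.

This is a negative supply shock: SRAS shifts left.
New SRAS: Y = 708 + 4P.
Set AD = SRAS: 2985 − 10P = 708 + 4P, so 2277 = 14P and P = 162.64.
Substituting into AD, Y = 1358.57.

P = 162.64, Y = 1358.57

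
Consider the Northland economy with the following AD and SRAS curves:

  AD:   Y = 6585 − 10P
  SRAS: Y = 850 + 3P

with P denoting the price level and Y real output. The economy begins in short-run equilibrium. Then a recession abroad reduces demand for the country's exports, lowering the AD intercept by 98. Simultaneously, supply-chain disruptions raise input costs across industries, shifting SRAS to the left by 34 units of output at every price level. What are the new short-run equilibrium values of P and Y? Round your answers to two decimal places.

P = 436.23, Y = 2124.69

After both shocks: AD is Y = 6487 − 10P and SRAS is Y = 816 + 3P.
Setting them equal: 5671 = 13P, so P = 436.23.
Substituting into AD, Y = 2124.69.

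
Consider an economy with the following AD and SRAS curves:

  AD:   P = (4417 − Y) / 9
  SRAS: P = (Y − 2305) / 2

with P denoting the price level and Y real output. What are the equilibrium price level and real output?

Rearrange AD to Y = 4417 − 9P.
Rearrange SRAS to Y = 2305 + 2P.
Set AD = SRAS: 4417 − 9P = 2305 + 2P, so 2112 = 11P and P = 192.
Then Y = 4417 − 9·192 = 2689.

P = 192, Y = 2689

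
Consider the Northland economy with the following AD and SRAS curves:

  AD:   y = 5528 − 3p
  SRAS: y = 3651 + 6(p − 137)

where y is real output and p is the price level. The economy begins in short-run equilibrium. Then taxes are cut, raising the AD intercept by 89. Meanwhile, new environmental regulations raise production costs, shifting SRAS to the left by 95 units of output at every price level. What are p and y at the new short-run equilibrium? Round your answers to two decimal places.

After both shocks: AD is y = 5617 − 3p and SRAS is y = 2734 + 6p.
Setting them equal: 2883 = 9p, so p = 320.33.
Substituting into AD, y = 4656.00.

p = 320.33, y = 4656.00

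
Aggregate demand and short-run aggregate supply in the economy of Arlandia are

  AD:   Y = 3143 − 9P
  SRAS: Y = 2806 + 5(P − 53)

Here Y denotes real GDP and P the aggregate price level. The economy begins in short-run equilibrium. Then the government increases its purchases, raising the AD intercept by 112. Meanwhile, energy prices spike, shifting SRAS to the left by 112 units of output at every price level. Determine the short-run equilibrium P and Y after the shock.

After both shocks: AD is Y = 3255 − 9P and SRAS is Y = 2429 + 5P.
Setting them equal: 826 = 14P, so P = 59.
Y = 3255 − 9·59 = 2724.

P = 59, Y = 2724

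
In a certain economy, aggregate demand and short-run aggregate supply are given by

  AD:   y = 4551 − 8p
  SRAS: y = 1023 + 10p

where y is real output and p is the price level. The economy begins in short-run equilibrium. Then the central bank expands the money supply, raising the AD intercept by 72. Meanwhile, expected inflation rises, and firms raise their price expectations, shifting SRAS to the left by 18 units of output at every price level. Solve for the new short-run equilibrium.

p = 201, y = 3015

After both shocks: AD is y = 4623 − 8p and SRAS is y = 1005 + 10p.
Setting them equal: 3618 = 18p, so p = 201.
y = 4623 − 8·201 = 3015.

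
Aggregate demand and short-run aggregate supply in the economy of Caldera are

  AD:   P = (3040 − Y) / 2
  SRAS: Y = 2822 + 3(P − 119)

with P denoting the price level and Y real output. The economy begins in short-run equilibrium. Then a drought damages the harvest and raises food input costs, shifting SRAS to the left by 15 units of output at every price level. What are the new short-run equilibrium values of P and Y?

P = 118, Y = 2804

This is a negative supply shock: SRAS shifts left.
New SRAS: Y = 2450 + 3P.
Set AD = SRAS: 3040 − 2P = 2450 + 3P, so 590 = 5P and P = 118.
Y = 3040 − 2·118 = 2804.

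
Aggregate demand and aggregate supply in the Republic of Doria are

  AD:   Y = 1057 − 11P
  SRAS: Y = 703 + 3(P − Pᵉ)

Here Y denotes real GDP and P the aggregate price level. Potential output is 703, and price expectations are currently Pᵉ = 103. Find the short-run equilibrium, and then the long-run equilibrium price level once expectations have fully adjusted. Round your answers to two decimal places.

Short run: P = 47.36, Y = 536.07. Long run: P = 32.18.

Short run: with Pᵉ = 103, SRAS is Y = 394 + 3P. Setting AD = SRAS gives 663 = 14P, so P = 47.36 and Y = 1057 − 11P = 536.07.
Output 536.07 is below potential 703, so over time expected prices fall and SRAS shifts right until Y returns to 703.
Long run: Y = 703 on the AD curve gives 703 = 1057 − 11P, so P = 32.18.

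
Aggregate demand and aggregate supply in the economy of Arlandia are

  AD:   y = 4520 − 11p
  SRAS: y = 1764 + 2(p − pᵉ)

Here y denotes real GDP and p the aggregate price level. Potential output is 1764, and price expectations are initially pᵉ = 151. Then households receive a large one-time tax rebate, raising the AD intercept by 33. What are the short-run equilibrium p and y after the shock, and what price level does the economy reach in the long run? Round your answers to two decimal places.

Short run: p = 237.77, y = 1937.54. Long run: p = 253.55.

AD shifts right: new AD is y = 4553 − 11p. With pᵉ = 151, SRAS is y = 1462 + 2p.
Short run: 4553 − 11p = 1462 + 2p gives 3091 = 13p, so p = 237.77 and y = 4553 − 11p = 1937.54.
y = 1937.54 is above potential 1764; expectations adjust and SRAS shifts left until y = 1764.
Long run: on the new AD curve, 1764 = 4553 − 11p gives p = 253.55.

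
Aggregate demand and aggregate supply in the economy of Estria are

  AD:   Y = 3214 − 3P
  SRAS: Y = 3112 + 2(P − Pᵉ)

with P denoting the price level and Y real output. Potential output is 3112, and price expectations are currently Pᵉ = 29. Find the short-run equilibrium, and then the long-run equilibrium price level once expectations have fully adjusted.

Short run: P = 32, Y = 3118. Long run: P = 34.

Short run: with Pᵉ = 29, SRAS is Y = 3054 + 2P. Setting AD = SRAS gives 160 = 5P, so P = 32 and Y = 3214 − 3·32 = 3118.
Output 3118 is above potential 3112, so over time expected prices rise and SRAS shifts left until Y returns to 3112.
Long run: Y = 3112 on the AD curve gives 3112 = 3214 − 3P, so P = 34.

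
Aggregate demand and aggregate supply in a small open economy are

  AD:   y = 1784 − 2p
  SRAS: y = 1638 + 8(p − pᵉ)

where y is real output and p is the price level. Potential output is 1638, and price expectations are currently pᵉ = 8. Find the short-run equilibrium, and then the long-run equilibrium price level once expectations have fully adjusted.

Short run: with pᵉ = 8, SRAS is y = 1574 + 8p. Setting AD = SRAS gives 210 = 10p, so p = 21 and y = 1784 − 2·21 = 1742.
Output 1742 is above potential 1638, so over time expected prices rise and SRAS shifts left until y returns to 1638.
Long run: y = 1638 on the AD curve gives 1638 = 1784 − 2p, so p = 73.

Short run: p = 21, y = 1742. Long run: p = 73.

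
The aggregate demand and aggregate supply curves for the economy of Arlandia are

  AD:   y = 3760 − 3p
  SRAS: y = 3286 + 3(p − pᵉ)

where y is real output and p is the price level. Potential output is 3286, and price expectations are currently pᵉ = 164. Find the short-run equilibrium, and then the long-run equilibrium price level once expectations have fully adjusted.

Short run: p = 161, y = 3277. Long run: p = 158.

Short run: with pᵉ = 164, SRAS is y = 2794 + 3p. Setting AD = SRAS gives 966 = 6p, so p = 161 and y = 3760 − 3·161 = 3277.
Output 3277 is below potential 3286, so over time expected prices fall and SRAS shifts right until y returns to 3286.
Long run: y = 3286 on the AD curve gives 3286 = 3760 − 3p, so p = 158.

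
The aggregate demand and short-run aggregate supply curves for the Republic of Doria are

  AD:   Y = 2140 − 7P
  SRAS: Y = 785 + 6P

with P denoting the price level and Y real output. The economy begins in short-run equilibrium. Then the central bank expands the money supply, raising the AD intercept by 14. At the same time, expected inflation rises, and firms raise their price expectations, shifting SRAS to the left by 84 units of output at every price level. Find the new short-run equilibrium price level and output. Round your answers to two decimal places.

After both shocks: AD is Y = 2154 − 7P and SRAS is Y = 701 + 6P.
Setting them equal: 1453 = 13P, so P = 111.77.
Substituting into AD, Y = 1371.62.

P = 111.77, Y = 1371.62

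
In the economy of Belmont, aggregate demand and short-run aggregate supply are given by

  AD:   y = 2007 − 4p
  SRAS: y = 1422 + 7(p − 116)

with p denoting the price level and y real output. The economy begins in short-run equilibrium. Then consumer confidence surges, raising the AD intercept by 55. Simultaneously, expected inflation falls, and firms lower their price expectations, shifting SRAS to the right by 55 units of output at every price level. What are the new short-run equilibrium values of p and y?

After both shocks: AD is y = 2062 − 4p and SRAS is y = 665 + 7p.
Setting them equal: 1397 = 11p, so p = 127.
y = 2062 − 4·127 = 1554.

p = 127, y = 1554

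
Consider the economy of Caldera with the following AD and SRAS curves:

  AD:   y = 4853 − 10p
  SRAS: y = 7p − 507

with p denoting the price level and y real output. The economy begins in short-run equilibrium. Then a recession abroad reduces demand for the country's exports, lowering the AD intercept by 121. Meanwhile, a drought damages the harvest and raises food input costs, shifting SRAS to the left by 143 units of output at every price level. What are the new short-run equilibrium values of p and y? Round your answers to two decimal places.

p = 316.59, y = 1566.12

After both shocks: AD is y = 4732 − 10p and SRAS is y = 7p − 650.
Setting them equal: 5382 = 17p, so p = 316.59.
Substituting into AD, y = 1566.12.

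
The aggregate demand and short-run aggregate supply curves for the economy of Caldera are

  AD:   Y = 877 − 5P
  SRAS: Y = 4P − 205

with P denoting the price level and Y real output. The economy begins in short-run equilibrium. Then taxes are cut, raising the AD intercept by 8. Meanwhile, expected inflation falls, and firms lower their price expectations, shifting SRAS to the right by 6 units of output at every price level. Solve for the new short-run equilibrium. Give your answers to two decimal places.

P = 120.44, Y = 282.78

After both shocks: AD is Y = 885 − 5P and SRAS is Y = 4P − 199.
Setting them equal: 1084 = 9P, so P = 120.44.
Substituting into AD, Y = 282.78.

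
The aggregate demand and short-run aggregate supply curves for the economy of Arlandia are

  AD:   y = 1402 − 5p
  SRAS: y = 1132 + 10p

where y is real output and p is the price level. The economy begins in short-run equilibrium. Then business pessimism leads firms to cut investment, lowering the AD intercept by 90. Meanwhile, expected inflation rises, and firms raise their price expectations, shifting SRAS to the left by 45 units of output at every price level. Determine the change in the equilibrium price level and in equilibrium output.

After both shocks: AD is y = 1312 − 5p and SRAS is y = 1087 + 10p.
Setting them equal: 225 = 15p, so p = 15.
y = 1312 − 5·15 = 1237.
Initially p = 18, y = 1312, so Δp = -3 and Δy = -75.

Δp = -3, Δy = -75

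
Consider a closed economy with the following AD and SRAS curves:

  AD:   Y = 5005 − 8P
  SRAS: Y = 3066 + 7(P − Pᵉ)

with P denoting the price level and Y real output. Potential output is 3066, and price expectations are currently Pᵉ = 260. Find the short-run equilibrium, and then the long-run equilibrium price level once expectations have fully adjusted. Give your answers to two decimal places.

Short run: with Pᵉ = 260, SRAS is Y = 1246 + 7P. Setting AD = SRAS gives 3759 = 15P, so P = 250.60 and Y = 5005 − 8P = 3000.20.
Output 3000.20 is below potential 3066, so over time expected prices fall and SRAS shifts right until Y returns to 3066.
Long run: Y = 3066 on the AD curve gives 3066 = 5005 − 8P, so P = 242.38.

Short run: P = 250.60, Y = 3000.20. Long run: P = 242.38.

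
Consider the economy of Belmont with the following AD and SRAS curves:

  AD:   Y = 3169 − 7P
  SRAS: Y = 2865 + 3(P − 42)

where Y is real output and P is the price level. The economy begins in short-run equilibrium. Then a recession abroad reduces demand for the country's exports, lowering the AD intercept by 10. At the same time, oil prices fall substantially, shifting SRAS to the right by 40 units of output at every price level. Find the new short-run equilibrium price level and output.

After both shocks: AD is Y = 3159 − 7P and SRAS is Y = 2779 + 3P.
Setting them equal: 380 = 10P, so P = 38.
Y = 3159 − 7·38 = 2893.

P = 38, Y = 2893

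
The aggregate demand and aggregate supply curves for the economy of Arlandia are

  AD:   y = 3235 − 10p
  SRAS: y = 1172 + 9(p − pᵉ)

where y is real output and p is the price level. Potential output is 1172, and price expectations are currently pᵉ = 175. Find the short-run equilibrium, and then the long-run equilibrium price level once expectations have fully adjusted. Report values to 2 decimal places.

Short run: p = 191.47, y = 1320.26. Long run: p = 206.30.

Short run: with pᵉ = 175, SRAS is y = 9p − 403. Setting AD = SRAS gives 3638 = 19p, so p = 191.47 and y = 3235 − 10p = 1320.26.
Output 1320.26 is above potential 1172, so over time expected prices rise and SRAS shifts left until y returns to 1172.
Long run: y = 1172 on the AD curve gives 1172 = 3235 − 10p, so p = 206.30.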